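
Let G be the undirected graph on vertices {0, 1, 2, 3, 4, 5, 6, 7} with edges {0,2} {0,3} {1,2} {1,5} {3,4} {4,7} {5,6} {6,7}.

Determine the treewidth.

A width-2 tree decomposition is:
Bags: B1 = {0, 1, 2}  B2 = {0, 1, 3}  B3 = {1, 3, 4}  B4 = {1, 4, 7}  B5 = {1, 6, 7}  B6 = {1, 5, 6}
Tree: B1–B2, B2–B3, B3–B4, B4–B5, B5–B6
The largest bag has 3 vertices, giving width 2; this decomposition certifies tw(G) ≤ 2. The edges 1–2–0–3–4–7–6–5–1 form a cycle, so G is not a tree and its treewidth is at least 2. Combining the bounds, tw(G) = 2.

2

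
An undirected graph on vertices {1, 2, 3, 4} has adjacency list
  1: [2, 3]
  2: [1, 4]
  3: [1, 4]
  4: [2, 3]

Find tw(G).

2

A width-2 tree decomposition is:
Bags: B1 = {1, 3, 4}  B2 = {1, 2, 4}
Tree: B1–B2
Each bag holds 3 vertices, so the decomposition has width 2, which upper-bounds the treewidth. For the lower bound, G contains the cycle 1–3–4–2–1, so G is not a forest; only forests have treewidth ≤ 1, hence tw(G) ≥ 2. Hence tw(G) = 2 exactly.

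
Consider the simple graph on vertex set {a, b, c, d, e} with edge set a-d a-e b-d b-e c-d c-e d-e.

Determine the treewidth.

2

A width-2 tree decomposition is:
Bags: B1 = {c, d, e}  B2 = {a, d, e}  B3 = {b, d, e}
Tree: B1–B2, B1–B3
Every bag has size at most 3, so the width is 3 − 1 = 2 and tw(G) ≤ 2. On the other hand G contains the 3-clique {c, d, e}. A clique must lie in a single bag of any decomposition, so no decomposition can have width below 2. The upper and lower bounds meet at 2, so that is the treewidth.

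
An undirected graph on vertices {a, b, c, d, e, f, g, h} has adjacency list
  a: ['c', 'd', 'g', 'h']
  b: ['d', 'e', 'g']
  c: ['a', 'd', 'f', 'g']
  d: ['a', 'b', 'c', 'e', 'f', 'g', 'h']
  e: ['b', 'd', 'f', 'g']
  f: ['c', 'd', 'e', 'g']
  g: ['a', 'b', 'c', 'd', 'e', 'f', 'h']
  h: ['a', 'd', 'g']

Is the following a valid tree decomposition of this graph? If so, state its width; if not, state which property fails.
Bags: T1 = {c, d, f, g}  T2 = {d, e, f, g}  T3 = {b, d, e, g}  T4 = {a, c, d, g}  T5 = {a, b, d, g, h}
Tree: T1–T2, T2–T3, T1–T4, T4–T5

A tree decomposition must satisfy three properties: every vertex lies in some bag; for every edge, both endpoints lie together in some bag; and for every vertex, the bags containing it form a connected subtree. Here bags containing vertex b are not connected in the tree, so the decomposition is invalid.

No — bags containing vertex b are not connected in the tree.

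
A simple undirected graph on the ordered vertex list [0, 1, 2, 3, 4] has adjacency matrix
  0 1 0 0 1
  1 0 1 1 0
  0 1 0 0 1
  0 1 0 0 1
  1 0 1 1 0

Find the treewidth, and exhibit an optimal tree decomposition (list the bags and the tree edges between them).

Treewidth 2.
One such decomposition:
Bags: B1 = {1, 3, 4}  B2 = {0, 1, 4}  B3 = {1, 2, 4}
Tree: B1–B2, B2–B3

Each bag holds 3 vertices, so the decomposition has width 2, which upper-bounds the treewidth. Since 1–3–4–0–1 is a cycle in G, G is not acyclic. Forests are exactly the graphs of treewidth ≤ 1, so tw(G) ≥ 2. The upper and lower bounds meet at 2, so that is the treewidth.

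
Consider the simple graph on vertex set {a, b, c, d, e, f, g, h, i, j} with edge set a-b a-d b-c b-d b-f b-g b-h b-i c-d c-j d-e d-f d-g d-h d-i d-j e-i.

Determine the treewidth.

2

A width-2 tree decomposition is:
Bags: B1 = {b, d, i}  B2 = {b, d, g}  B3 = {a, b, d}  B4 = {d, e, i}  B5 = {b, d, f}  B6 = {b, c, d}  B7 = {b, d, h}  B8 = {c, d, j}
Tree: B1–B2, B1–B3, B1–B4, B2–B5, B2–B6, B1–B7, B6–B8
Each bag holds 3 vertices, so the decomposition has width 2, which upper-bounds the treewidth. Conversely, {c, d, j} is a clique of size 3, and the vertices of any clique must share a bag in every tree decomposition; so some bag has ≥ 3 vertices and tw(G) ≥ 2. Therefore the treewidth is 2.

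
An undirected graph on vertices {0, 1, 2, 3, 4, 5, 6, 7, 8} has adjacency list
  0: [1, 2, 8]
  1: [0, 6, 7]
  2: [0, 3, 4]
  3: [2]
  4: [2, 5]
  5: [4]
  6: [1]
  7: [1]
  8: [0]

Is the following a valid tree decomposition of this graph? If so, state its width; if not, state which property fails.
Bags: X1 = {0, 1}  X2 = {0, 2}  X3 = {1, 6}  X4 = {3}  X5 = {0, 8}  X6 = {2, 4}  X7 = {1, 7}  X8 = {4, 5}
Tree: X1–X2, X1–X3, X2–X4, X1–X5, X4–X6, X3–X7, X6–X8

A tree decomposition must satisfy three properties: every vertex lies in some bag; for every edge, both endpoints lie together in some bag; and for every vertex, the bags containing it form a connected subtree. Here edge (2,3) lies in no bag, so the decomposition is invalid.

No — edge (2,3) lies in no bag.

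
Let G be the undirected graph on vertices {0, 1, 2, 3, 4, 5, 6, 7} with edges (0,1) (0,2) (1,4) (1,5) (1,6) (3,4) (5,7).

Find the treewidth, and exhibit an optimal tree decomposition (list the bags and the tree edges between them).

Every bag has size at most 2, so the width is 2 − 1 = 1 and tw(G) ≤ 1. G has an edge, so its treewidth is at least 1. Therefore the treewidth is 1.

Treewidth 1.
One such decomposition:
Bags: B1 = {0, 1}  B2 = {0, 2}  B3 = {1, 5}  B4 = {1, 4}  B5 = {1, 6}  B6 = {5, 7}  B7 = {3, 4}
Tree: B1–B2, B1–B3, B1–B4, B1–B5, B3–B6, B4–B7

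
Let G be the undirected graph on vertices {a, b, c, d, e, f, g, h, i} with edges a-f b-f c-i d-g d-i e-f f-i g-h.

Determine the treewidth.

A width-1 tree decomposition is:
Bags: B1 = {d, g}  B2 = {g, h}  B3 = {d, i}  B4 = {f, i}  B5 = {c, i}  B6 = {e, f}  B7 = {b, f}  B8 = {a, f}
Tree: B1–B2, B1–B3, B3–B4, B4–B5, B4–B6, B4–B7, B4–B8
Each bag holds 2 vertices, so the decomposition has width 1, which upper-bounds the treewidth. Since G has at least one edge (e.g. g–d), it is not an edgeless graph, so tw(G) ≥ 1. Therefore the treewidth is 1.

1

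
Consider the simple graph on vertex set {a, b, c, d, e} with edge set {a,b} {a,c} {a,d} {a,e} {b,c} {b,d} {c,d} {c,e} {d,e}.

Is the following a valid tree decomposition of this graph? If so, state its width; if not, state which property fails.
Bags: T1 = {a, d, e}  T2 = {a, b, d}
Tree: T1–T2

No — vertex c appears in no bag.

A tree decomposition must satisfy three properties: every vertex lies in some bag; for every edge, both endpoints lie together in some bag; and for every vertex, the bags containing it form a connected subtree. Here vertex c appears in no bag, so the decomposition is invalid.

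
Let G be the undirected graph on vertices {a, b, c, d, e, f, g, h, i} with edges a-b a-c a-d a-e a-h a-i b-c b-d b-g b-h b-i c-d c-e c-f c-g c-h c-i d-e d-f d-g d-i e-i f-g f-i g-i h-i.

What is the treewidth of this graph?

4

A width-4 tree decomposition is:
Bags: B1 = {a, c, d, e, i}  B2 = {a, b, c, d, i}  B3 = {b, c, d, g, i}  B4 = {c, d, f, g, i}  B5 = {a, b, c, h, i}
Tree: B1–B2, B2–B3, B3–B4, B2–B5
Each bag holds 5 vertices, so the decomposition has width 4, which upper-bounds the treewidth. On the other hand G contains the 5-clique {c, d, f, g, i}. A clique must lie in a single bag of any decomposition, so no decomposition can have width below 4. The upper and lower bounds meet at 4, so that is the treewidth.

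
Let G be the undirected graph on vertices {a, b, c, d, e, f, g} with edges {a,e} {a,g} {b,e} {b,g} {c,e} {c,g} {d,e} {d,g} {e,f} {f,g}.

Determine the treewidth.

2

A width-2 tree decomposition is:
Bags: B1 = {c, e, g}  B2 = {a, e, g}  B3 = {b, e, g}  B4 = {e, f, g}  B5 = {d, e, g}
Tree: B1–B2, B2–B3, B3–B4, B4–B5
Every bag has size at most 3, so the width is 3 − 1 = 2 and tw(G) ≤ 2. For the lower bound, G contains the cycle e–c–g–a–e, so G is not a forest; only forests have treewidth ≤ 1, hence tw(G) ≥ 2. Therefore the treewidth is 2.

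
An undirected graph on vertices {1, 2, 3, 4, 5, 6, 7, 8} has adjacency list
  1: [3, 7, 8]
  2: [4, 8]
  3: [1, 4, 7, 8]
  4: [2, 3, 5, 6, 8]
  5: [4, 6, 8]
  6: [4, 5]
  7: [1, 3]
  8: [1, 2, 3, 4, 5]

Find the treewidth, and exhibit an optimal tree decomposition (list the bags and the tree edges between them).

Treewidth 2.
One optimal decomposition is:
Bags: B1 = {1, 3, 8}  B2 = {3, 4, 8}  B3 = {2, 4, 8}  B4 = {4, 5, 8}  B5 = {1, 3, 7}  B6 = {4, 5, 6}
Tree: B1–B2, B2–B3, B2–B4, B1–B5, B4–B6

Each bag holds 3 vertices, so the decomposition has width 2, which upper-bounds the treewidth. For the lower bound, the 3 vertices {1, 3, 8} are pairwise adjacent, and any tree decomposition puts a clique entirely inside one bag — forcing width ≥ 2. The upper and lower bounds meet at 2, so that is the treewidth.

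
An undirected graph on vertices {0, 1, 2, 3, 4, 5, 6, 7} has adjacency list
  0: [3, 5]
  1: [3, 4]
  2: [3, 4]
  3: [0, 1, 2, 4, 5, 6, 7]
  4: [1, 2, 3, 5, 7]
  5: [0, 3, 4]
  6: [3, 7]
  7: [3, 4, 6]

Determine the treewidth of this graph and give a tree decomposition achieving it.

Each bag holds 3 vertices, so the decomposition has width 2, which upper-bounds the treewidth. For the lower bound, the 3 vertices {0, 3, 5} are pairwise adjacent, and any tree decomposition puts a clique entirely inside one bag — forcing width ≥ 2. Combining the bounds, tw(G) = 2.

Treewidth 2.
One optimal decomposition is:
Bags: B1 = {1, 3, 4}  B2 = {3, 4, 5}  B3 = {0, 3, 5}  B4 = {2, 3, 4}  B5 = {3, 4, 7}  B6 = {3, 6, 7}
Tree: B1–B2, B2–B3, B1–B4, B2–B5, B5–B6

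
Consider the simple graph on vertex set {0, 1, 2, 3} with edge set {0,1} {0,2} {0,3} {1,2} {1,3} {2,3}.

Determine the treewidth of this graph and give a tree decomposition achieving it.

Treewidth 3.
One optimal decomposition is:
Bags: B1 = {0, 1, 2, 3}
Tree: (single bag)

A single bag containing all 4 vertices is trivially a valid decomposition of width 3. For the lower bound, the 4 vertices {0, 1, 2, 3} are pairwise adjacent, and any tree decomposition puts a clique entirely inside one bag — forcing width ≥ 3. Hence tw(G) = 3 exactly.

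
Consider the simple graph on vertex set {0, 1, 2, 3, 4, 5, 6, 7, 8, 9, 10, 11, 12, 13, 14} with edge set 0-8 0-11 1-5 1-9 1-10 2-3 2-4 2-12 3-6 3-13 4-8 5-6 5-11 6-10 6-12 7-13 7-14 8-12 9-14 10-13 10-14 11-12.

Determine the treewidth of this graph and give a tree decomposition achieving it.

The largest bag has 4 vertices, giving width 3; this decomposition certifies tw(G) ≤ 3. For the lower bound: the 4 vertex sets {0,4,8}, {11}, {12}, {2,3,5,6} are disjoint, each induces a connected subgraph, and every pair is joined by at least one edge of G. Contracting each set to a single vertex therefore yields K_{4} as a minor, and since treewidth is minor-monotone, tw(G) ≥ tw(K_{4}) = 3. Combining the bounds, tw(G) = 3.

Treewidth 3.
One optimal decomposition is:
Bags: B1 = {0, 4, 8, 11}  B2 = {4, 8, 11, 12}  B3 = {2, 4, 11, 12}  B4 = {2, 5, 11, 12}  B5 = {2, 5, 6, 12}  B6 = {2, 3, 5, 6}  B7 = {1, 3, 5, 6}  B8 = {1, 3, 6, 10}  B9 = {1, 3, 10, 13}  B10 = {1, 9, 10, 13}  B11 = {9, 10, 13, 14}  B12 = {7, 9, 13, 14}
Tree: B1–B2, B2–B3, B3–B4, B4–B5, B5–B6, B6–B7, B7–B8, B8–B9, B9–B10, B10–B11, B11–B12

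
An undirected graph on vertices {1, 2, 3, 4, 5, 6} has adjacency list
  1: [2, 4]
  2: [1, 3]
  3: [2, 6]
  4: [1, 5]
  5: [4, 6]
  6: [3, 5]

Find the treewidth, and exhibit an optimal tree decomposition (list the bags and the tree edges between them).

Each bag holds 3 vertices, so the decomposition has width 2, which upper-bounds the treewidth. For the lower bound, G contains the cycle 6–5–4–1–2–3–6, so G is not a forest; only forests have treewidth ≤ 1, hence tw(G) ≥ 2. The upper and lower bounds meet at 2, so that is the treewidth.

Treewidth 2.
One optimal decomposition is:
Bags: B1 = {4, 5, 6}  B2 = {1, 4, 6}  B3 = {1, 2, 6}  B4 = {2, 3, 6}
Tree: B1–B2, B2–B3, B3–B4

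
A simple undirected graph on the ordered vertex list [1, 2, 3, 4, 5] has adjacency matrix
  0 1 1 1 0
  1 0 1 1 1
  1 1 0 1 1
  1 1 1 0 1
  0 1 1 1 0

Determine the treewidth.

A width-3 tree decomposition is:
Bags: B1 = {2, 3, 4, 5}  B2 = {1, 2, 3, 4}
Tree: B1–B2
Each bag holds 4 vertices, so the decomposition has width 3, which upper-bounds the treewidth. On the other hand G contains the 4-clique {1, 2, 3, 4}. A clique must lie in a single bag of any decomposition, so no decomposition can have width below 3. Combining the bounds, tw(G) = 3.

3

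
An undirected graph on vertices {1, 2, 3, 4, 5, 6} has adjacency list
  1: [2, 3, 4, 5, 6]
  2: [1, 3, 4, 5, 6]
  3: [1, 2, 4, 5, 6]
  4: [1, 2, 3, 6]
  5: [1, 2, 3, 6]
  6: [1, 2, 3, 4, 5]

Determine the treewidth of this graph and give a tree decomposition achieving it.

Treewidth 4.
One optimal decomposition is:
Bags: B1 = {1, 2, 3, 5, 6}  B2 = {1, 2, 3, 4, 6}
Tree: B1–B2

Every bag has size at most 5, so the width is 5 − 1 = 4 and tw(G) ≤ 4. On the other hand G contains the 5-clique {1, 2, 3, 4, 6}. A clique must lie in a single bag of any decomposition, so no decomposition can have width below 4. Combining the bounds, tw(G) = 4.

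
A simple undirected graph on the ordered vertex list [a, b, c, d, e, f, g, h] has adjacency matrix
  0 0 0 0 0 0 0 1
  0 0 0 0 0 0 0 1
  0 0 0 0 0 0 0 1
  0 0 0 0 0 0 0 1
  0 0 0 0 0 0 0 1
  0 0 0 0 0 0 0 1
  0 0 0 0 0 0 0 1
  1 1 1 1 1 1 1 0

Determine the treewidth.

A width-1 tree decomposition is:
Bags: B1 = {c, h}  B2 = {d, h}  B3 = {g, h}  B4 = {b, h}  B5 = {f, h}  B6 = {a, h}  B7 = {e, h}
Tree: B1–B2, B1–B3, B3–B4, B4–B5, B4–B6, B5–B7
Every bag has size at most 2, so the width is 2 − 1 = 1 and tw(G) ≤ 1. Since G has at least one edge (e.g. c–h), it is not an edgeless graph, so tw(G) ≥ 1. Hence tw(G) = 1 exactly.

1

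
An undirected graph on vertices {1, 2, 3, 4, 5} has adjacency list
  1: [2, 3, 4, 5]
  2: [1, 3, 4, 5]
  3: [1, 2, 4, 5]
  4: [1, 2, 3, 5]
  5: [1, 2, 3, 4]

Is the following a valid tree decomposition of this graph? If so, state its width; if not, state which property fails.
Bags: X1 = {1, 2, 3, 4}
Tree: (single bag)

No — vertex 5 appears in no bag.

A tree decomposition must satisfy three properties: every vertex lies in some bag; for every edge, both endpoints lie together in some bag; and for every vertex, the bags containing it form a connected subtree. Here vertex 5 appears in no bag, so the decomposition is invalid.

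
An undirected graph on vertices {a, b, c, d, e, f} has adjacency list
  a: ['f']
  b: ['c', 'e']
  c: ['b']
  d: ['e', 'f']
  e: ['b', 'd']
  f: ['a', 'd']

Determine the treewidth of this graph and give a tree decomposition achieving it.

Each bag holds 2 vertices, so the decomposition has width 1, which upper-bounds the treewidth. Any graph with an edge has treewidth ≥ 1, and G has the edge a–f. Combining the bounds, tw(G) = 1.

Treewidth 1.
One optimal decomposition is:
Bags: B1 = {a, f}  B2 = {d, f}  B3 = {d, e}  B4 = {b, e}  B5 = {b, c}
Tree: B1–B2, B2–B3, B3–B4, B4–B5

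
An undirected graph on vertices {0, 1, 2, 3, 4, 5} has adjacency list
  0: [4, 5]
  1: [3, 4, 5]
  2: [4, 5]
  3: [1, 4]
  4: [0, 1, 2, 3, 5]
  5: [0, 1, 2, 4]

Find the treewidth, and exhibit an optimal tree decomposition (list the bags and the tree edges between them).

Treewidth 2.
One such decomposition:
Bags: B1 = {1, 4, 5}  B2 = {0, 4, 5}  B3 = {1, 3, 4}  B4 = {2, 4, 5}
Tree: B1–B2, B1–B3, B1–B4

The largest bag has 3 vertices, giving width 2; this decomposition certifies tw(G) ≤ 2. Conversely, {1, 3, 4} is a clique of size 3, and the vertices of any clique must share a bag in every tree decomposition; so some bag has ≥ 3 vertices and tw(G) ≥ 2. Therefore the treewidth is 2.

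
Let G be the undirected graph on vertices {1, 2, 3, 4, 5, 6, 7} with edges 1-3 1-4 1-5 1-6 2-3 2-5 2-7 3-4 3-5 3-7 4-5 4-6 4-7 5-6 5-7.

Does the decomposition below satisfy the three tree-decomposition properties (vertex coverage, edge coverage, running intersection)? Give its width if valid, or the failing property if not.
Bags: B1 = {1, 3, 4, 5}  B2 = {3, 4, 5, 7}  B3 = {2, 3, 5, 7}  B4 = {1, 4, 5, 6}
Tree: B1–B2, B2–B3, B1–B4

Every vertex of G appears in some bag (union = {1, 2, 3, 4, 5, 6, 7}); every edge is covered by a bag; and for each vertex v the set of bags containing v is connected in the bag tree. The decomposition is therefore valid. The largest bag has 4 vertices, so the width is 3.

Yes; width 3.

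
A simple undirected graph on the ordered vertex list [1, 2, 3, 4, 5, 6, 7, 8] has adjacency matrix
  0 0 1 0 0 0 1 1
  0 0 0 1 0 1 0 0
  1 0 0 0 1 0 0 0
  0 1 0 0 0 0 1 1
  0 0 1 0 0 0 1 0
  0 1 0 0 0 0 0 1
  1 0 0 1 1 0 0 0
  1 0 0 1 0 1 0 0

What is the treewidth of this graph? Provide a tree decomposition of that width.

The largest bag has 3 vertices, giving width 2; this decomposition certifies tw(G) ≤ 2. The edges 3–5–7–1–3 form a cycle, so G is not a tree and its treewidth is at least 2. Combining the bounds, tw(G) = 2.

Treewidth 2.
One such decomposition:
Bags: B1 = {1, 3, 5}  B2 = {1, 5, 7}  B3 = {1, 7, 8}  B4 = {4, 7, 8}  B5 = {4, 6, 8}  B6 = {2, 4, 6}
Tree: B1–B2, B2–B3, B3–B4, B4–B5, B5–B6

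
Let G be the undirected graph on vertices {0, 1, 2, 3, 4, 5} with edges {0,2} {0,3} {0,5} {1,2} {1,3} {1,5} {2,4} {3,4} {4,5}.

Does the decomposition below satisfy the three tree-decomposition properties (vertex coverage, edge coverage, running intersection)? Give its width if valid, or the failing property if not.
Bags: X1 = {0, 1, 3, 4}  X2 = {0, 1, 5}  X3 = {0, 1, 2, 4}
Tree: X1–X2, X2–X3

A tree decomposition must satisfy three properties: every vertex lies in some bag; for every edge, both endpoints lie together in some bag; and for every vertex, the bags containing it form a connected subtree. Here edge (4,5) lies in no bag, so the decomposition is invalid.

No — edge (4,5) lies in no bag.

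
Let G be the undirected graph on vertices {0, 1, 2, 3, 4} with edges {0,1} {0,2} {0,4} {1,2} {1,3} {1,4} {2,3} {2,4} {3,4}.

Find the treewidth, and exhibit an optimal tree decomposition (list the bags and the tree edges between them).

Treewidth 3.
One such decomposition:
Bags: B1 = {0, 1, 2, 4}  B2 = {1, 2, 3, 4}
Tree: B1–B2

Every bag has size at most 4, so the width is 4 − 1 = 3 and tw(G) ≤ 3. Conversely, {0, 1, 2, 4} is a clique of size 4, and the vertices of any clique must share a bag in every tree decomposition; so some bag has ≥ 4 vertices and tw(G) ≥ 3. Combining the bounds, tw(G) = 3.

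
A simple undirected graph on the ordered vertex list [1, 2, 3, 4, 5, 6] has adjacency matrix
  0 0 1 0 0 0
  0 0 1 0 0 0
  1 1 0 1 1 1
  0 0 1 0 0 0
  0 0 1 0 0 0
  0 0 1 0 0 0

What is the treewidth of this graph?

A width-1 tree decomposition is:
Bags: B1 = {3, 6}  B2 = {3, 4}  B3 = {1, 3}  B4 = {2, 3}  B5 = {3, 5}
Tree: B1–B2, B1–B3, B2–B4, B4–B5
The largest bag has 2 vertices, giving width 1; this decomposition certifies tw(G) ≤ 1. G has an edge, so its treewidth is at least 1. Therefore the treewidth is 1.

1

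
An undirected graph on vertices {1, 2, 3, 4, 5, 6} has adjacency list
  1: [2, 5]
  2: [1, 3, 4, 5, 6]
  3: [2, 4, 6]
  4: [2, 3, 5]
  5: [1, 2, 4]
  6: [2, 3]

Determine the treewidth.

2

A width-2 tree decomposition is:
Bags: B1 = {2, 3, 4}  B2 = {2, 4, 5}  B3 = {2, 3, 6}  B4 = {1, 2, 5}
Tree: B1–B2, B1–B3, B2–B4
Each bag holds 3 vertices, so the decomposition has width 2, which upper-bounds the treewidth. On the other hand G contains the 3-clique {1, 2, 5}. A clique must lie in a single bag of any decomposition, so no decomposition can have width below 2. Combining the bounds, tw(G) = 2.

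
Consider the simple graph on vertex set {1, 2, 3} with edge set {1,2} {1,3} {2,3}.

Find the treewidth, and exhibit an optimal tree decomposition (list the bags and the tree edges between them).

With just one bag of size 3, the width is 3 − 1 = 2, so tw(G) ≤ 2. On the other hand G contains the 3-clique {1, 2, 3}. A clique must lie in a single bag of any decomposition, so no decomposition can have width below 2. Therefore the treewidth is 2.

Treewidth 2.
Bags: B1 = {1, 2, 3}
Tree: (single bag)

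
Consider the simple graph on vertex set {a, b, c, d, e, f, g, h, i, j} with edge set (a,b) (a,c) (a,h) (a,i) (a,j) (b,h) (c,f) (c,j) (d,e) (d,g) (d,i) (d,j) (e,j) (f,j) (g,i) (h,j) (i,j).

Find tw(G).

2

A width-2 tree decomposition is:
Bags: B1 = {c, f, j}  B2 = {a, c, j}  B3 = {a, i, j}  B4 = {d, i, j}  B5 = {a, h, j}  B6 = {d, e, j}  B7 = {d, g, i}  B8 = {a, b, h}
Tree: B1–B2, B2–B3, B3–B4, B3–B5, B4–B6, B4–B7, B5–B8
Each bag holds 3 vertices, so the decomposition has width 2, which upper-bounds the treewidth. For the lower bound, the 3 vertices {d, g, i} are pairwise adjacent, and any tree decomposition puts a clique entirely inside one bag — forcing width ≥ 2. Hence tw(G) = 2 exactly.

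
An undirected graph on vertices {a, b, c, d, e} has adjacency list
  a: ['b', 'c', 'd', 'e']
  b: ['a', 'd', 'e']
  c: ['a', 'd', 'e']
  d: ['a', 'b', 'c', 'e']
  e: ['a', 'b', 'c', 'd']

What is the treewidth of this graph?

3

A width-3 tree decomposition is:
Bags: B1 = {a, b, d, e}  B2 = {a, c, d, e}
Tree: B1–B2
Every bag has size at most 4, so the width is 4 − 1 = 3 and tw(G) ≤ 3. On the other hand G contains the 4-clique {a, c, d, e}. A clique must lie in a single bag of any decomposition, so no decomposition can have width below 3. Therefore the treewidth is 3.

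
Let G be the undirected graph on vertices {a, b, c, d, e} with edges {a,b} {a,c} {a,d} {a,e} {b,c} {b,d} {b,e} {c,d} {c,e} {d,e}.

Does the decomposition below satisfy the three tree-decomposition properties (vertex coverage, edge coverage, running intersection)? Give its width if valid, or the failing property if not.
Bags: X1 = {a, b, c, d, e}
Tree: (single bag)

Yes; width 4.

Checking the three conditions: (i) the bags cover all of {a, b, c, d, e}; (ii) for each edge, some bag contains both endpoints; (iii) the bags containing any fixed vertex form a subtree. All hold, so the decomposition is valid with width 5 − 1 = 4.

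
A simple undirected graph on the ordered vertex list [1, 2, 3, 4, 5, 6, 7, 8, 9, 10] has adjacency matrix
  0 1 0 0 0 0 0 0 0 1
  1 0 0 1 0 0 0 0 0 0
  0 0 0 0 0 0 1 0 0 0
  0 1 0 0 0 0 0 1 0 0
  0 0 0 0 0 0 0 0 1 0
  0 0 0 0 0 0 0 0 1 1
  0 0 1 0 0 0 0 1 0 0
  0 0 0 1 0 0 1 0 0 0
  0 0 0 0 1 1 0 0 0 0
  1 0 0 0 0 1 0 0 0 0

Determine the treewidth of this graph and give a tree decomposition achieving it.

Treewidth 1.
Bags: B1 = {5, 9}  B2 = {6, 9}  B3 = {6, 10}  B4 = {1, 10}  B5 = {1, 2}  B6 = {2, 4}  B7 = {4, 8}  B8 = {7, 8}  B9 = {3, 7}
Tree: B1–B2, B2–B3, B3–B4, B4–B5, B5–B6, B6–B7, B7–B8, B8–B9

The largest bag has 2 vertices, giving width 1; this decomposition certifies tw(G) ≤ 1. Since G has at least one edge (e.g. 5–9), it is not an edgeless graph, so tw(G) ≥ 1. Therefore the treewidth is 1.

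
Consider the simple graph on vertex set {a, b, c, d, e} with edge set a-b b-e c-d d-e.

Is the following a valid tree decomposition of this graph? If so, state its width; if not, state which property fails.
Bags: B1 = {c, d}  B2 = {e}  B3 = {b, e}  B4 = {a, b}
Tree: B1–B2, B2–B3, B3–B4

No — edge (d,e) lies in no bag.

A tree decomposition must satisfy three properties: every vertex lies in some bag; for every edge, both endpoints lie together in some bag; and for every vertex, the bags containing it form a connected subtree. Here edge (d,e) lies in no bag, so the decomposition is invalid.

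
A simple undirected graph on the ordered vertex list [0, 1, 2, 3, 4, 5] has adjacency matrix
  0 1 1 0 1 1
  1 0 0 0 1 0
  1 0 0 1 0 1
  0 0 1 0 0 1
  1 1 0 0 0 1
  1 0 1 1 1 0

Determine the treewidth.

2

A width-2 tree decomposition is:
Bags: B1 = {0, 4, 5}  B2 = {0, 2, 5}  B3 = {0, 1, 4}  B4 = {2, 3, 5}
Tree: B1–B2, B1–B3, B2–B4
The largest bag has 3 vertices, giving width 2; this decomposition certifies tw(G) ≤ 2. On the other hand G contains the 3-clique {0, 2, 5}. A clique must lie in a single bag of any decomposition, so no decomposition can have width below 2. Hence tw(G) = 2 exactly.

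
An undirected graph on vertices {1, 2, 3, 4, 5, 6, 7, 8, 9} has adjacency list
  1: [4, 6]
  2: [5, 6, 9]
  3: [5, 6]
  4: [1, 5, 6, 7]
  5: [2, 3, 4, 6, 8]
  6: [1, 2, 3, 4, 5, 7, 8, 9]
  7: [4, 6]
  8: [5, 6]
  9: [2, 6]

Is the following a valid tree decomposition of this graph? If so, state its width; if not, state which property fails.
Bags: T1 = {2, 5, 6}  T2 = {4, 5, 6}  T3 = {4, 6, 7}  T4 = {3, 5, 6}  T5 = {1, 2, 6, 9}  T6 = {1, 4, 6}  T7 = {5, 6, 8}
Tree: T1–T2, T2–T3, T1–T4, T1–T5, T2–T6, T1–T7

A tree decomposition must satisfy three properties: every vertex lies in some bag; for every edge, both endpoints lie together in some bag; and for every vertex, the bags containing it form a connected subtree. Here bags containing vertex 1 are not connected in the tree, so the decomposition is invalid.

No — bags containing vertex 1 are not connected in the tree.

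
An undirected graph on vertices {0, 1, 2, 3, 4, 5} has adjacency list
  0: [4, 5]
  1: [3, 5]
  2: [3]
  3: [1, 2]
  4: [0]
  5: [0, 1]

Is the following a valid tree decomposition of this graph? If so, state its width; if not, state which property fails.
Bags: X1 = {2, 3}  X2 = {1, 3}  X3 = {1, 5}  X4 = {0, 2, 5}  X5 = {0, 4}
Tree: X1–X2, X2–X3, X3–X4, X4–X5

A tree decomposition must satisfy three properties: every vertex lies in some bag; for every edge, both endpoints lie together in some bag; and for every vertex, the bags containing it form a connected subtree. Here bags containing vertex 2 are not connected in the tree, so the decomposition is invalid.

No — bags containing vertex 2 are not connected in the tree.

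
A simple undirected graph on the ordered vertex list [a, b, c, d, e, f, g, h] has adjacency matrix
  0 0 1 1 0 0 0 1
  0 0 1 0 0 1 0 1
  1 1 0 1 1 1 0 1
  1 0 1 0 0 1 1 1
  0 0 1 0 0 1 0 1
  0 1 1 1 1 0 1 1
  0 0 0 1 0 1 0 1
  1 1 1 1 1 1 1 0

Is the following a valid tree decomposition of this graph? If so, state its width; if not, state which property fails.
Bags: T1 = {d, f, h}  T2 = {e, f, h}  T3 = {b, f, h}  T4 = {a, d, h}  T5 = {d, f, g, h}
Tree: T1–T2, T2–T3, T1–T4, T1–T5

No — vertex c appears in no bag.

A tree decomposition must satisfy three properties: every vertex lies in some bag; for every edge, both endpoints lie together in some bag; and for every vertex, the bags containing it form a connected subtree. Here vertex c appears in no bag, so the decomposition is invalid.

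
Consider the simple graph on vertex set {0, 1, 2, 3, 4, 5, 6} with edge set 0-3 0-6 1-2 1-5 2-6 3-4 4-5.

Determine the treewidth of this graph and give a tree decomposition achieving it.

Treewidth 2.
One optimal decomposition is:
Bags: B1 = {1, 4, 5}  B2 = {1, 3, 4}  B3 = {0, 1, 3}  B4 = {0, 1, 6}  B5 = {1, 2, 6}
Tree: B1–B2, B2–B3, B3–B4, B4–B5

The largest bag has 3 vertices, giving width 2; this decomposition certifies tw(G) ≤ 2. For the lower bound, G contains the cycle 1–5–4–3–0–6–2–1, so G is not a forest; only forests have treewidth ≤ 1, hence tw(G) ≥ 2. Combining the bounds, tw(G) = 2.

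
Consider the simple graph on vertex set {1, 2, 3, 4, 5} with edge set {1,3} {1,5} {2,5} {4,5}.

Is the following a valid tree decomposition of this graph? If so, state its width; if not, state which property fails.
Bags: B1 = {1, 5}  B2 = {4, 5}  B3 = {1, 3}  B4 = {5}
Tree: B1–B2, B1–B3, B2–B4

No — vertex 2 appears in no bag.

A tree decomposition must satisfy three properties: every vertex lies in some bag; for every edge, both endpoints lie together in some bag; and for every vertex, the bags containing it form a connected subtree. Here vertex 2 appears in no bag, so the decomposition is invalid.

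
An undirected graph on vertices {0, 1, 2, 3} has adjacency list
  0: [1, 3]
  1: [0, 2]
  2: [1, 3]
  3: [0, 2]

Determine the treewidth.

2

A width-2 tree decomposition is:
Bags: B1 = {0, 1, 3}  B2 = {1, 2, 3}
Tree: B1–B2
Each bag holds 3 vertices, so the decomposition has width 2, which upper-bounds the treewidth. The edges 1–0–3–2–1 form a cycle, so G is not a tree and its treewidth is at least 2. Combining the bounds, tw(G) = 2.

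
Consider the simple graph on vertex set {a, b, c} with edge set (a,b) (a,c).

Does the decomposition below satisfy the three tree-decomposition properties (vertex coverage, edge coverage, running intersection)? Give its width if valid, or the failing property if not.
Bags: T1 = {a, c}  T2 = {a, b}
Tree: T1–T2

Checking the three conditions: (i) the bags cover all of {a, b, c}; (ii) for each edge, some bag contains both endpoints; (iii) the bags containing any fixed vertex form a subtree. All hold, so the decomposition is valid with width 2 − 1 = 1.

Yes; width 1.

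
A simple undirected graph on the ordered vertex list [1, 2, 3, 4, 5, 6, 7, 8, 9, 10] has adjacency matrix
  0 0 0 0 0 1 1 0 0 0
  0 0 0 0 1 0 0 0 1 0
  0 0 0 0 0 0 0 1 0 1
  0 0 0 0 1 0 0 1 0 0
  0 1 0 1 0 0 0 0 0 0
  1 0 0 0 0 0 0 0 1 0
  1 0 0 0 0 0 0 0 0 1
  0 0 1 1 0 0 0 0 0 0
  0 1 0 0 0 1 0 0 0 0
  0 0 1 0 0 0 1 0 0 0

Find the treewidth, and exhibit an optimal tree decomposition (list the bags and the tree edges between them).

Treewidth 2.
Bags: B1 = {3, 7, 10}  B2 = {1, 3, 7}  B3 = {1, 3, 6}  B4 = {3, 6, 9}  B5 = {2, 3, 9}  B6 = {2, 3, 5}  B7 = {3, 4, 5}  B8 = {3, 4, 8}
Tree: B1–B2, B2–B3, B3–B4, B4–B5, B5–B6, B6–B7, B7–B8

Every bag has size at most 3, so the width is 3 − 1 = 2 and tw(G) ≤ 2. Since 3–10–7–1–6–9–2–5–4–8–3 is a cycle in G, G is not acyclic. Forests are exactly the graphs of treewidth ≤ 1, so tw(G) ≥ 2. Combining the bounds, tw(G) = 2.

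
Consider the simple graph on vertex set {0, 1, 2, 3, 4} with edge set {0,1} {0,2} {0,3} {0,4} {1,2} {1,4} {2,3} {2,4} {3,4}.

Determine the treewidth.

A width-3 tree decomposition is:
Bags: B1 = {0, 1, 2, 4}  B2 = {0, 2, 3, 4}
Tree: B1–B2
Each bag holds 4 vertices, so the decomposition has width 3, which upper-bounds the treewidth. For the lower bound, the 4 vertices {0, 1, 2, 4} are pairwise adjacent, and any tree decomposition puts a clique entirely inside one bag — forcing width ≥ 3. The upper and lower bounds meet at 3, so that is the treewidth.

3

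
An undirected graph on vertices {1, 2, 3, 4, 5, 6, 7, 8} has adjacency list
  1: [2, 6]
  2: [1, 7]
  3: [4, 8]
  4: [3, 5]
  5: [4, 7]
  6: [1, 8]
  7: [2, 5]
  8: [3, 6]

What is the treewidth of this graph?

2

A width-2 tree decomposition is:
Bags: B1 = {2, 5, 7}  B2 = {2, 4, 5}  B3 = {2, 3, 4}  B4 = {2, 3, 8}  B5 = {2, 6, 8}  B6 = {1, 2, 6}
Tree: B1–B2, B2–B3, B3–B4, B4–B5, B5–B6
The largest bag has 3 vertices, giving width 2; this decomposition certifies tw(G) ≤ 2. For the lower bound, G contains the cycle 2–7–5–4–3–8–6–1–2, so G is not a forest; only forests have treewidth ≤ 1, hence tw(G) ≥ 2. The upper and lower bounds meet at 2, so that is the treewidth.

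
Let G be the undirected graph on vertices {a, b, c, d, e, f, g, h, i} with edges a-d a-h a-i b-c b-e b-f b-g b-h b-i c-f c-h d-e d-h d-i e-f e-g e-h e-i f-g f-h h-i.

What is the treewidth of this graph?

A width-3 tree decomposition is:
Bags: B1 = {d, e, h, i}  B2 = {b, e, h, i}  B3 = {b, e, f, h}  B4 = {b, e, f, g}  B5 = {b, c, f, h}  B6 = {a, d, h, i}
Tree: B1–B2, B2–B3, B3–B4, B3–B5, B1–B6
Every bag has size at most 4, so the width is 4 − 1 = 3 and tw(G) ≤ 3. On the other hand G contains the 4-clique {b, e, f, g}. A clique must lie in a single bag of any decomposition, so no decomposition can have width below 3. Combining the bounds, tw(G) = 3.

3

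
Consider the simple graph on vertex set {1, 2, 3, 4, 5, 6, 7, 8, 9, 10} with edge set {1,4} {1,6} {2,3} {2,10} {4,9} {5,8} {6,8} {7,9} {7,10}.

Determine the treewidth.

A width-1 tree decomposition is:
Bags: B1 = {5, 8}  B2 = {6, 8}  B3 = {1, 6}  B4 = {1, 4}  B5 = {4, 9}  B6 = {7, 9}  B7 = {7, 10}  B8 = {2, 10}  B9 = {2, 3}
Tree: B1–B2, B2–B3, B3–B4, B4–B5, B5–B6, B6–B7, B7–B8, B8–B9
The largest bag has 2 vertices, giving width 1; this decomposition certifies tw(G) ≤ 1. Any graph with an edge has treewidth ≥ 1, and G has the edge 5–8. The upper and lower bounds meet at 1, so that is the treewidth.

1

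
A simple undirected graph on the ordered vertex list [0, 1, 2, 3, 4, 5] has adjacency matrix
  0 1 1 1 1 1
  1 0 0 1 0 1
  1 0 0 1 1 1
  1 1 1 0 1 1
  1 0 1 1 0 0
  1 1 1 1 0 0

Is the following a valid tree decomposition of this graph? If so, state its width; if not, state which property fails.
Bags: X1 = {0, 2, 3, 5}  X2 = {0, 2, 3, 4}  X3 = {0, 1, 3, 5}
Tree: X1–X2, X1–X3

Vertex coverage: the bags together contain {0, 1, 2, 3, 4, 5}, the full vertex set. Edge coverage: each edge of G has both endpoints in at least one bag. Running intersection: for every vertex, the bags containing it form a connected subtree. All three properties hold, so this is a valid tree decomposition of width max|bag| − 1 = 3, and hence tw(G) ≤ 3.

Yes; width 3.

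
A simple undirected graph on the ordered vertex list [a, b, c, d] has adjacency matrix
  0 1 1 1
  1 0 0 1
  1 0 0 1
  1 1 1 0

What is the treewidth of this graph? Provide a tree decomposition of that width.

Treewidth 2.
Bags: B1 = {a, b, d}  B2 = {a, c, d}
Tree: B1–B2

Each bag holds 3 vertices, so the decomposition has width 2, which upper-bounds the treewidth. Conversely, {a, c, d} is a clique of size 3, and the vertices of any clique must share a bag in every tree decomposition; so some bag has ≥ 3 vertices and tw(G) ≥ 2. The upper and lower bounds meet at 2, so that is the treewidth.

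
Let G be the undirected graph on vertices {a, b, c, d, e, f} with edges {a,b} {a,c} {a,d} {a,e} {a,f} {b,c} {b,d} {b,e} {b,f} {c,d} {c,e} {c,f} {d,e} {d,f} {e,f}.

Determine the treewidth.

A width-5 tree decomposition is:
Bags: B1 = {a, b, c, d, e, f}
Tree: (single bag)
With just one bag of size 6, the width is 6 − 1 = 5, so tw(G) ≤ 5. For the lower bound, the 6 vertices {a, b, c, d, e, f} are pairwise adjacent, and any tree decomposition puts a clique entirely inside one bag — forcing width ≥ 5. Therefore the treewidth is 5.

5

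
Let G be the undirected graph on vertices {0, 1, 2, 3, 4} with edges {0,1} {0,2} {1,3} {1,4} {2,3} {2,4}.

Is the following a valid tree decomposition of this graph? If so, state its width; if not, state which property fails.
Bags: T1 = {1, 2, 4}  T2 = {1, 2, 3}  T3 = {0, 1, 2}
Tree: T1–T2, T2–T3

Yes; width 2.

Every vertex of G appears in some bag (union = {0, 1, 2, 3, 4}); every edge is covered by a bag; and for each vertex v the set of bags containing v is connected in the bag tree. The decomposition is therefore valid. The largest bag has 3 vertices, so the width is 2.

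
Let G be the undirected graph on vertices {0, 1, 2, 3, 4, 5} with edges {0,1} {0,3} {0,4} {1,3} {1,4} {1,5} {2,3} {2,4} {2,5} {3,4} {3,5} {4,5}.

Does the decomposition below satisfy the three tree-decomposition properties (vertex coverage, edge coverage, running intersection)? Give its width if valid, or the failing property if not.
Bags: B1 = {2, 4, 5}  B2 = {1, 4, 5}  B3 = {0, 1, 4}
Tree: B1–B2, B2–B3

A tree decomposition must satisfy three properties: every vertex lies in some bag; for every edge, both endpoints lie together in some bag; and for every vertex, the bags containing it form a connected subtree. Here vertex 3 appears in no bag, so the decomposition is invalid.

No — vertex 3 appears in no bag.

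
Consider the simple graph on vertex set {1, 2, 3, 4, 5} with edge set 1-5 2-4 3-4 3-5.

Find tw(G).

1

A width-1 tree decomposition is:
Bags: B1 = {1, 5}  B2 = {3, 5}  B3 = {3, 4}  B4 = {2, 4}
Tree: B1–B2, B2–B3, B3–B4
Every bag has size at most 2, so the width is 2 − 1 = 1 and tw(G) ≤ 1. Any graph with an edge has treewidth ≥ 1, and G has the edge 1–5. Combining the bounds, tw(G) = 1.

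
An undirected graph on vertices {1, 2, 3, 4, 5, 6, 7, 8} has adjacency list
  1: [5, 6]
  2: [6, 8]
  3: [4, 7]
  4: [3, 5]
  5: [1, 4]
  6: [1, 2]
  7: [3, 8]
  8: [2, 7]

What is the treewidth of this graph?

2

A width-2 tree decomposition is:
Bags: B1 = {2, 7, 8}  B2 = {2, 6, 7}  B3 = {1, 6, 7}  B4 = {1, 5, 7}  B5 = {4, 5, 7}  B6 = {3, 4, 7}
Tree: B1–B2, B2–B3, B3–B4, B4–B5, B5–B6
Each bag holds 3 vertices, so the decomposition has width 2, which upper-bounds the treewidth. For the lower bound, G contains the cycle 7–8–2–6–1–5–4–3–7, so G is not a forest; only forests have treewidth ≤ 1, hence tw(G) ≥ 2. Combining the bounds, tw(G) = 2.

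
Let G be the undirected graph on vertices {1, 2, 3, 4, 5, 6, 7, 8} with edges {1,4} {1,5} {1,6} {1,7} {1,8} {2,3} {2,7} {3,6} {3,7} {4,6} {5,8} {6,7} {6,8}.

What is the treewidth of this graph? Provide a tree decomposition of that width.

Every bag has size at most 3, so the width is 3 − 1 = 2 and tw(G) ≤ 2. On the other hand G contains the 3-clique {1, 5, 8}. A clique must lie in a single bag of any decomposition, so no decomposition can have width below 2. Combining the bounds, tw(G) = 2.

Treewidth 2.
One such decomposition:
Bags: B1 = {3, 6, 7}  B2 = {1, 6, 7}  B3 = {1, 6, 8}  B4 = {2, 3, 7}  B5 = {1, 5, 8}  B6 = {1, 4, 6}
Tree: B1–B2, B2–B3, B1–B4, B3–B5, B3–B6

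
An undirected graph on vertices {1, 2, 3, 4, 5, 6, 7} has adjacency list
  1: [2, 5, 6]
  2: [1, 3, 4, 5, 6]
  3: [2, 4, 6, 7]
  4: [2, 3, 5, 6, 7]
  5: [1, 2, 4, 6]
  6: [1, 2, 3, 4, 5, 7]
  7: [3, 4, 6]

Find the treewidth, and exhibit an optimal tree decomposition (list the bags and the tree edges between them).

Every bag has size at most 4, so the width is 4 − 1 = 3 and tw(G) ≤ 3. For the lower bound, the 4 vertices {1, 2, 5, 6} are pairwise adjacent, and any tree decomposition puts a clique entirely inside one bag — forcing width ≥ 3. Therefore the treewidth is 3.

Treewidth 3.
Bags: B1 = {2, 3, 4, 6}  B2 = {2, 4, 5, 6}  B3 = {3, 4, 6, 7}  B4 = {1, 2, 5, 6}
Tree: B1–B2, B1–B3, B2–B4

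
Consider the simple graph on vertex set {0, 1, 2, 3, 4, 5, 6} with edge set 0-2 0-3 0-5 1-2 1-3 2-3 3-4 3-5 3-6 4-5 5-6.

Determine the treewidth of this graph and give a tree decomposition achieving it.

Treewidth 2.
One such decomposition:
Bags: B1 = {0, 3, 5}  B2 = {0, 2, 3}  B3 = {1, 2, 3}  B4 = {3, 4, 5}  B5 = {3, 5, 6}
Tree: B1–B2, B2–B3, B1–B4, B4–B5

Each bag holds 3 vertices, so the decomposition has width 2, which upper-bounds the treewidth. On the other hand G contains the 3-clique {1, 2, 3}. A clique must lie in a single bag of any decomposition, so no decomposition can have width below 2. Therefore the treewidth is 2.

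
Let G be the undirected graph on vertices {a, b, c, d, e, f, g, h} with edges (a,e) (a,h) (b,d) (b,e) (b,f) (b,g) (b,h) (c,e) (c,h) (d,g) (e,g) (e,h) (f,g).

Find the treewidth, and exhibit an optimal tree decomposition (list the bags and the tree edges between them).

The largest bag has 3 vertices, giving width 2; this decomposition certifies tw(G) ≤ 2. For the lower bound, the 3 vertices {c, e, h} are pairwise adjacent, and any tree decomposition puts a clique entirely inside one bag — forcing width ≥ 2. The upper and lower bounds meet at 2, so that is the treewidth.

Treewidth 2.
Bags: B1 = {c, e, h}  B2 = {a, e, h}  B3 = {b, e, h}  B4 = {b, e, g}  B5 = {b, f, g}  B6 = {b, d, g}
Tree: B1–B2, B1–B3, B3–B4, B4–B5, B5–B6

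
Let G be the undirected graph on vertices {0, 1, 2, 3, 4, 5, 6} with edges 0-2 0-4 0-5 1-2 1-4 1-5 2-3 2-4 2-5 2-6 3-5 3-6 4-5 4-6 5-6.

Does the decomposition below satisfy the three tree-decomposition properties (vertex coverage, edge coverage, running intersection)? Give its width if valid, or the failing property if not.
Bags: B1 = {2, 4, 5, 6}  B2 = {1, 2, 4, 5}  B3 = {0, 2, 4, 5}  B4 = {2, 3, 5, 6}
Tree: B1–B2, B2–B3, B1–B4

Checking the three conditions: (i) the bags cover all of {0, 1, 2, 3, 4, 5, 6}; (ii) for each edge, some bag contains both endpoints; (iii) the bags containing any fixed vertex form a subtree. All hold, so the decomposition is valid with width 4 − 1 = 3.

Yes; width 3.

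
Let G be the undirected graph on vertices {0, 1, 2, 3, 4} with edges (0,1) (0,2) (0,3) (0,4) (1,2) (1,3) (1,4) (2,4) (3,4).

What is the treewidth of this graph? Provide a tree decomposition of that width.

Each bag holds 4 vertices, so the decomposition has width 3, which upper-bounds the treewidth. On the other hand G contains the 4-clique {0, 1, 2, 4}. A clique must lie in a single bag of any decomposition, so no decomposition can have width below 3. Therefore the treewidth is 3.

Treewidth 3.
Bags: B1 = {0, 1, 2, 4}  B2 = {0, 1, 3, 4}
Tree: B1–B2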